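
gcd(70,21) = 7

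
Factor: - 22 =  - 2^1*11^1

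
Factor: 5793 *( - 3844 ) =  - 2^2 * 3^1*31^2 *1931^1 = - 22268292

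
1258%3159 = 1258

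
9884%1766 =1054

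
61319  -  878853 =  - 817534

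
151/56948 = 151/56948 = 0.00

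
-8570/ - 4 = 4285/2 = 2142.50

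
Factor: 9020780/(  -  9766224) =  -2^( - 2)*3^( - 3)*5^1*13^( -1 )* 37^(-1 )*47^(-1)*451039^1 = - 2255195/2441556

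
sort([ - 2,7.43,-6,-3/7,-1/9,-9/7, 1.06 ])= [ - 6, - 2, - 9/7,-3/7,-1/9,1.06,7.43 ]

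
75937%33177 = 9583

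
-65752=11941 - 77693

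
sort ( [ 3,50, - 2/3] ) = [ - 2/3,3,50]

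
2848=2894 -46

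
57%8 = 1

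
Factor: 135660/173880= 2^( - 1 )*3^( - 2)*17^1*19^1*23^( - 1) = 323/414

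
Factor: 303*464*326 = 45832992 = 2^5*3^1*29^1*101^1*163^1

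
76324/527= 76324/527= 144.83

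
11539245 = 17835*647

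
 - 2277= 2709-4986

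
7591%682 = 89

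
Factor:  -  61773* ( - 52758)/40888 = 2^( - 2) * 3^4 * 19^( - 1 )*59^1 * 269^(-1 ) *349^1* 977^1= 1629509967/20444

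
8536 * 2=17072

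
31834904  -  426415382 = -394580478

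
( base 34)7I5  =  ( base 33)7WU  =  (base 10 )8709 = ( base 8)21005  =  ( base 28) b31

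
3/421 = 3/421=0.01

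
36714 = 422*87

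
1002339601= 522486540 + 479853061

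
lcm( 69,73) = 5037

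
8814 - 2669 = 6145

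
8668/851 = 8668/851= 10.19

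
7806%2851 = 2104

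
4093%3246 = 847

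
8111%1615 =36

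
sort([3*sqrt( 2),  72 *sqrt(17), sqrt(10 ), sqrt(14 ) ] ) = [sqrt(10),sqrt(14),3*sqrt( 2 ), 72*sqrt(17 )]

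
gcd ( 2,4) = 2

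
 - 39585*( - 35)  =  1385475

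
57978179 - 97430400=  - 39452221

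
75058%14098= 4568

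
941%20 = 1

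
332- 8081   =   - 7749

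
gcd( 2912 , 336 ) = 112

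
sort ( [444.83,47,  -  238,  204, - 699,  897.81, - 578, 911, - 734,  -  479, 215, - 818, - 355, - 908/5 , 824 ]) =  [-818 , - 734, - 699 , - 578, - 479, - 355, - 238 , - 908/5 , 47, 204, 215 , 444.83, 824,897.81 , 911] 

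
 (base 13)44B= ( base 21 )1E4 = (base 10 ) 739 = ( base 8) 1343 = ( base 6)3231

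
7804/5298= 3902/2649= 1.47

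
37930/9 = 4214 + 4/9 = 4214.44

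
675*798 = 538650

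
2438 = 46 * 53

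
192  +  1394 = 1586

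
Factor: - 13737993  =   - 3^1*41^1*61^1 * 1831^1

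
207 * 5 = 1035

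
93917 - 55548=38369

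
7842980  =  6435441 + 1407539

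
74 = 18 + 56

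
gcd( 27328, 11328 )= 64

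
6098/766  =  7 + 368/383  =  7.96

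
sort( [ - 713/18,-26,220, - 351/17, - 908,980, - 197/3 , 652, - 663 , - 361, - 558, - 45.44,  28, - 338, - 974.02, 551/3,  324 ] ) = [-974.02, - 908, - 663,-558, - 361, - 338 , - 197/3, - 45.44,  -  713/18, - 26, - 351/17,28,551/3,220,324, 652,980 ]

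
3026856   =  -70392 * ( - 43)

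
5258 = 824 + 4434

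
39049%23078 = 15971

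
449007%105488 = 27055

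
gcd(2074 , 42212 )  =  122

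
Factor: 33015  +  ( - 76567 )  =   - 43552  =  - 2^5 * 1361^1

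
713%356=1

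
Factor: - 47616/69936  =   - 32/47  =  -  2^5*47^(- 1 )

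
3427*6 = 20562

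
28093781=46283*607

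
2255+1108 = 3363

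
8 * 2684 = 21472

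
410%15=5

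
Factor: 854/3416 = 2^( - 2 ) = 1/4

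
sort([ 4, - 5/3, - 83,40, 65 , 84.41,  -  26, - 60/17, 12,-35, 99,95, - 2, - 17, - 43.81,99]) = [ - 83 ,-43.81, - 35, - 26, -17, - 60/17, - 2, - 5/3,4,  12,40,  65,84.41 , 95,99,99]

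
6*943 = 5658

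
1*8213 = 8213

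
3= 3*1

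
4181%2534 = 1647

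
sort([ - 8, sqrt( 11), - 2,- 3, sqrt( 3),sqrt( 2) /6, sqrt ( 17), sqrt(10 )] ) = [ - 8,  -  3, - 2, sqrt(2 )/6,  sqrt(3 ),sqrt(10) , sqrt(11 ), sqrt( 17) ]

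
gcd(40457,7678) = 1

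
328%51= 22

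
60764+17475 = 78239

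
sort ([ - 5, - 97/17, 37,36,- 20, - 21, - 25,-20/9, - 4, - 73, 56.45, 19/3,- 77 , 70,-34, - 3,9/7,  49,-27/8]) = [ - 77 , -73, - 34, - 25 , - 21, - 20,- 97/17, - 5, - 4,- 27/8,-3, - 20/9,9/7, 19/3 , 36,  37, 49,56.45 , 70]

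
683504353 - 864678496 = - 181174143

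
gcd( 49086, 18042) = 6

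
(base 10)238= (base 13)154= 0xee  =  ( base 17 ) e0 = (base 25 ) 9d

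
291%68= 19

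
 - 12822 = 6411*( - 2)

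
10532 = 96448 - 85916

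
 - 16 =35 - 51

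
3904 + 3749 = 7653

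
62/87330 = 31/43665 = 0.00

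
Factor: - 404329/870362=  - 2^ ( - 1)*43^1 * 9403^1*435181^( - 1) 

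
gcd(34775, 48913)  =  1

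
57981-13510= 44471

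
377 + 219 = 596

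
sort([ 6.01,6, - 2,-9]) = [ - 9,  -  2, 6, 6.01]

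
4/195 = 4/195 = 0.02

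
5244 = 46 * 114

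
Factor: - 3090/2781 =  - 2^1 *3^( - 2 )*5^1 = - 10/9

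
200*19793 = 3958600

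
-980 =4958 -5938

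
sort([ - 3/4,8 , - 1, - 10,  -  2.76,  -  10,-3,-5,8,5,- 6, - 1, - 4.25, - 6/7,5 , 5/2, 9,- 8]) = [-10, - 10, - 8, - 6 , - 5,-4.25, - 3,  -  2.76, - 1,-1, - 6/7,- 3/4, 5/2,5, 5, 8,8,9]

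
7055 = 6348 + 707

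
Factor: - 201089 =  - 7^1 * 23^1*1249^1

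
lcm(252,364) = 3276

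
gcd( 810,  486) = 162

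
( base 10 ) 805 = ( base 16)325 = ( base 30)QP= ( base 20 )205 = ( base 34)NN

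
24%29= 24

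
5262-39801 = - 34539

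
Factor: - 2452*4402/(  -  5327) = 10793704/5327 = 2^3*7^ ( - 1 ) *31^1 * 71^1*613^1*761^( - 1 )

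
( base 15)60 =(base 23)3l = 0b1011010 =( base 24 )3I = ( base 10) 90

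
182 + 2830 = 3012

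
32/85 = 32/85 = 0.38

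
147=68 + 79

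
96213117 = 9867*9751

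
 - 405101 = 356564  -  761665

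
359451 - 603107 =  - 243656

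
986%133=55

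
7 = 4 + 3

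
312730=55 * 5686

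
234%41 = 29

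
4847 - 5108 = -261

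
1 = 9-8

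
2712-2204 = 508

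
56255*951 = 53498505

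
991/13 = 991/13= 76.23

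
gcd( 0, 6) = 6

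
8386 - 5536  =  2850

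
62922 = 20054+42868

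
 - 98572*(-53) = 5224316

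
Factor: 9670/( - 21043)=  - 2^1*5^1*11^( - 1)*967^1*1913^( - 1)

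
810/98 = 8 + 13/49 = 8.27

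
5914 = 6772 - 858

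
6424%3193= 38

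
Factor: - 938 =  - 2^1*7^1*67^1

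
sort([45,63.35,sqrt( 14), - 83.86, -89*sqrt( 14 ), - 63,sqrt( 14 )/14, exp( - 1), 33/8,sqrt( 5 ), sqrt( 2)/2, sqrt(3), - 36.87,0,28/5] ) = [-89*sqrt( 14), - 83.86, - 63, - 36.87  ,  0, sqrt( 14 )/14 , exp ( - 1 ),sqrt(2 )/2,sqrt (3 ), sqrt ( 5 ),  sqrt( 14),33/8,28/5,45,63.35]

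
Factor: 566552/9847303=2^3* 7^1*67^1*151^1*9847303^( - 1)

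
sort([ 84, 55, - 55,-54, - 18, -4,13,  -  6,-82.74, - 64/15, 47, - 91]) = [ - 91 ,  -  82.74, - 55, - 54,-18, - 6, - 64/15, - 4,13,  47,55, 84 ] 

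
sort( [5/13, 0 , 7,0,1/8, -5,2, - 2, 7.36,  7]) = [ - 5, - 2,0, 0, 1/8,5/13,2,7,7,  7.36 ]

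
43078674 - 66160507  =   - 23081833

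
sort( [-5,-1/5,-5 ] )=[-5,-5,-1/5] 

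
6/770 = 3/385 = 0.01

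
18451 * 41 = 756491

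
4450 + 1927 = 6377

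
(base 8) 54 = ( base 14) 32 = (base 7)62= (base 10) 44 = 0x2C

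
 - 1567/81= - 1567/81 = - 19.35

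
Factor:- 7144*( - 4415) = 2^3*5^1*19^1*47^1* 883^1 = 31540760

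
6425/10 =1285/2 = 642.50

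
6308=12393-6085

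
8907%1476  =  51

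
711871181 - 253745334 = 458125847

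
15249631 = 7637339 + 7612292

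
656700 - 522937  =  133763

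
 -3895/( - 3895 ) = 1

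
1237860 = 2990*414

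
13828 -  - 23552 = 37380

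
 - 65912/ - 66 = 2996/3 = 998.67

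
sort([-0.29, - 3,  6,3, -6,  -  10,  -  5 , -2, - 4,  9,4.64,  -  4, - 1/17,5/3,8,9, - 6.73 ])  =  [ - 10,- 6.73, - 6, - 5, - 4,- 4, - 3, - 2, - 0.29,-1/17,5/3,3,4.64,6, 8,9, 9 ] 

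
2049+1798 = 3847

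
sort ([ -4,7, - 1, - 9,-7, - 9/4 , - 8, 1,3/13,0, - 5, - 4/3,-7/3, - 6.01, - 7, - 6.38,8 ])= [ -9, - 8,  -  7, - 7 , - 6.38, - 6.01,  -  5, -4, - 7/3, - 9/4,-4/3, - 1,0,3/13,1,7,8 ] 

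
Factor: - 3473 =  - 23^1*151^1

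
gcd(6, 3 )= 3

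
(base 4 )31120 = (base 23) 1E5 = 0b1101011000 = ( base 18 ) 2BA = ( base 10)856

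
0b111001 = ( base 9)63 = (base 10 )57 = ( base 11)52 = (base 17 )36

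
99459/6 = 33153/2 = 16576.50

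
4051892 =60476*67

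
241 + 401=642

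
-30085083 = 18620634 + -48705717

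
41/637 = 41/637  =  0.06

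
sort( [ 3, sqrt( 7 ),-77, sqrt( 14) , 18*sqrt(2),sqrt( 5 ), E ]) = [ - 77,sqrt(5),sqrt (7), E, 3, sqrt( 14 ),18 * sqrt(2)] 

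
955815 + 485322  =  1441137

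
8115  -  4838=3277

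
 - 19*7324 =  - 139156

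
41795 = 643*65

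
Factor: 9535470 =2^1*3^1*5^1*7^1*17^1*2671^1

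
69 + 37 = 106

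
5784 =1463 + 4321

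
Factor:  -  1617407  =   - 11^2 * 13367^1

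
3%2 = 1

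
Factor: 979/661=11^1*89^1*661^( - 1) 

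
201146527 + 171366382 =372512909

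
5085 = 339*15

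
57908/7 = 57908/7 = 8272.57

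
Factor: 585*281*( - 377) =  - 61973145 = - 3^2 *5^1 * 13^2*29^1 * 281^1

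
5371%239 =113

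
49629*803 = 39852087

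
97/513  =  97/513 = 0.19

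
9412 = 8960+452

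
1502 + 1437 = 2939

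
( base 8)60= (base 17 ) 2e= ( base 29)1j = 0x30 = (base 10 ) 48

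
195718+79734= 275452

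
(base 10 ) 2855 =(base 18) 8eb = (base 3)10220202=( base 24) 4MN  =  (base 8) 5447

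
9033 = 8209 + 824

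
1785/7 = 255= 255.00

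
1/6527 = 1/6527 = 0.00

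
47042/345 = 136+122/345 = 136.35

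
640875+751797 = 1392672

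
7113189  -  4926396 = 2186793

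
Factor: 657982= 2^1*13^1*25307^1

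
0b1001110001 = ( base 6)2521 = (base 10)625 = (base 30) KP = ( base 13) 391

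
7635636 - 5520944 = 2114692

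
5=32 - 27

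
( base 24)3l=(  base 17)58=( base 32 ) 2T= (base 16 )5D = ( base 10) 93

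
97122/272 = 48561/136 = 357.07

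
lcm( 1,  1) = 1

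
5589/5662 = 5589/5662 = 0.99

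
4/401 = 4/401 = 0.01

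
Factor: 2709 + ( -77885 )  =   - 75176 =-2^3*9397^1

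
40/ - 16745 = -8/3349 = - 0.00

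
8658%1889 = 1102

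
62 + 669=731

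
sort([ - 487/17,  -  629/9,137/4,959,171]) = [ - 629/9, - 487/17,137/4 , 171, 959]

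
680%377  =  303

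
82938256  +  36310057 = 119248313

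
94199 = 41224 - -52975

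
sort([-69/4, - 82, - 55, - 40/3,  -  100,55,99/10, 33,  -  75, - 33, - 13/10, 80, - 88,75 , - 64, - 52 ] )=[ - 100, - 88, - 82, - 75, - 64, - 55, - 52, - 33, - 69/4, - 40/3, - 13/10  ,  99/10, 33,55,75,80]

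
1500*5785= 8677500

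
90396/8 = 22599/2 = 11299.50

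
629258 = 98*6421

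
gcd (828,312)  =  12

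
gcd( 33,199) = 1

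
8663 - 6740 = 1923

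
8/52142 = 4/26071 = 0.00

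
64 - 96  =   - 32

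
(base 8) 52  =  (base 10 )42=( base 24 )1i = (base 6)110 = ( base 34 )18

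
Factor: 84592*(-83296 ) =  - 7046175232 =-2^9*17^1*19^1*137^1*311^1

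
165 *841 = 138765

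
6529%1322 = 1241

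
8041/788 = 10 + 161/788=10.20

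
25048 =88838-63790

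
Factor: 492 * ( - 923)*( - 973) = 441854868 = 2^2*3^1*7^1*13^1*41^1* 71^1*139^1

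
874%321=232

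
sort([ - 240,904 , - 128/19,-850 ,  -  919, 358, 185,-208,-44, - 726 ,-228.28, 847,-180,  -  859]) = [-919,-859, - 850, - 726,- 240, - 228.28, - 208, - 180, - 44, - 128/19, 185,  358 , 847,904 ] 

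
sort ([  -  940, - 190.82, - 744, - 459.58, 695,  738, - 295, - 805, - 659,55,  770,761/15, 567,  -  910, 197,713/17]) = [ - 940, - 910, - 805, - 744, - 659, - 459.58, - 295, - 190.82 , 713/17,761/15 , 55,197,567,  695, 738,770 ]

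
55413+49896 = 105309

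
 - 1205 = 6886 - 8091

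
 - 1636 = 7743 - 9379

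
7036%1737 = 88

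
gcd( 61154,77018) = 2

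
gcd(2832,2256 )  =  48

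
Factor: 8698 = 2^1*4349^1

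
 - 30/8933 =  - 1 + 8903/8933 =- 0.00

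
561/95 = 5 + 86/95=5.91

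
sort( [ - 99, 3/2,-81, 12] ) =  [ - 99, - 81, 3/2, 12]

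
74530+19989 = 94519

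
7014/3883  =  7014/3883 = 1.81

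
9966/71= 140 + 26/71  =  140.37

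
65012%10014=4928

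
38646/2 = 19323 = 19323.00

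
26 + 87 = 113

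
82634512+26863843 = 109498355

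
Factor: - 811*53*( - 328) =14098424 = 2^3*41^1* 53^1*811^1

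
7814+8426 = 16240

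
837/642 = 1 + 65/214  =  1.30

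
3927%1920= 87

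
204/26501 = 204/26501 = 0.01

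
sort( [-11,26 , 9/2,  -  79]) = [ - 79, - 11, 9/2,26] 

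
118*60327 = 7118586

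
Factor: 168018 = 2^1 * 3^1*41^1 * 683^1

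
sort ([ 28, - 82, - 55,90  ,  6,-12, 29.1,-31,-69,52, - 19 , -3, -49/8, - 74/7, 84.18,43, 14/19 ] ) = [ - 82,-69,-55, - 31, - 19,-12,-74/7, - 49/8  , - 3 , 14/19,6, 28, 29.1,43, 52 , 84.18,90 ]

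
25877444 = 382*67742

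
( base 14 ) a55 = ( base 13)c07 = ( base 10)2035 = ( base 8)3763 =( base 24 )3CJ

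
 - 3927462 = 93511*( - 42)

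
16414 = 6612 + 9802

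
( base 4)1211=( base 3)10202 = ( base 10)101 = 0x65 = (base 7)203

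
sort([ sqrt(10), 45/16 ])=[45/16,sqrt(10) ]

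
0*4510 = 0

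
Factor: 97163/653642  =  11/74 = 2^(-1)*11^1*37^( - 1 )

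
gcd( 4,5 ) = 1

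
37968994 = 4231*8974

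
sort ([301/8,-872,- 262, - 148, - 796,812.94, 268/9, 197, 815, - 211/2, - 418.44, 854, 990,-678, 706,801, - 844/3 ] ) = [ - 872, - 796, - 678 , - 418.44, - 844/3,- 262, - 148, - 211/2,  268/9, 301/8 , 197,706,801,812.94, 815,854,990 ]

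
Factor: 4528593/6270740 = 2^( - 2)*3^2*5^( - 1)*7^ (  -  1 )*19^1*47^( - 1)*71^1*373^1*953^(  -  1 )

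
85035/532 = 85035/532 = 159.84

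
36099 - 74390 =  - 38291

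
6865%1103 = 247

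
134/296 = 67/148 = 0.45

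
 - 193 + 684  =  491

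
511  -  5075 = - 4564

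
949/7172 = 949/7172 = 0.13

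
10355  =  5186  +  5169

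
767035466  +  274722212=1041757678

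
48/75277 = 48/75277=0.00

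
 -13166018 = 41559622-54725640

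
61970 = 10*6197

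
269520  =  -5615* (-48)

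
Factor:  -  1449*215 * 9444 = - 2942136540 = -2^2*3^3*5^1*7^1*23^1*43^1*787^1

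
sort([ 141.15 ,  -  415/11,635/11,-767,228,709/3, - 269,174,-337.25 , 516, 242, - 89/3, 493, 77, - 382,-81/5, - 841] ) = [ - 841,-767, - 382, - 337.25,  -  269,  -  415/11,- 89/3, - 81/5,635/11, 77,141.15,174,228,709/3,242,  493,516 ] 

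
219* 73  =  15987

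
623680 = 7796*80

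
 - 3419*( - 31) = 105989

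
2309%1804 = 505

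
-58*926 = -53708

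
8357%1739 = 1401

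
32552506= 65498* 497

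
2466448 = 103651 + 2362797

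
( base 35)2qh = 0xD31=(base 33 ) 33b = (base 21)7DH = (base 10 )3377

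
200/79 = 2+42/79=2.53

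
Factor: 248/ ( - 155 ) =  - 2^3* 5^( - 1 )=- 8/5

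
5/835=1/167= 0.01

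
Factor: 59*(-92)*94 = -2^3*23^1*47^1*59^1 = -510232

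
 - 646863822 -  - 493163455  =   - 153700367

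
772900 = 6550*118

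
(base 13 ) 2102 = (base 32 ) 4EL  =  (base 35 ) 3PF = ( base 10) 4565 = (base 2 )1000111010101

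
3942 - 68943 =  - 65001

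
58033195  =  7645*7591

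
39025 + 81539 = 120564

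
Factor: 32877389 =569^1 * 57781^1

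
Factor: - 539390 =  - 2^1*5^1*53939^1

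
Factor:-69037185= -3^1*5^1*7^1 * 657497^1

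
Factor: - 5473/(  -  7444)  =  2^(  -  2)*13^1*421^1*1861^(  -  1)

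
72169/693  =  72169/693= 104.14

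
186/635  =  186/635 = 0.29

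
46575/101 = 461+ 14/101  =  461.14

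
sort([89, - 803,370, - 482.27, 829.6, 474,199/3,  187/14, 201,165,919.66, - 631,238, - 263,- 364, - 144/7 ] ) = [ - 803, - 631 , - 482.27,  -  364, - 263, - 144/7, 187/14,199/3,89,165, 201,238,  370, 474,829.6, 919.66]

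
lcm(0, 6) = 0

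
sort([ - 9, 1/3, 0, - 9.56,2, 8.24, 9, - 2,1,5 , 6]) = [ - 9.56,-9,-2,0, 1/3,1, 2,5,6, 8.24, 9]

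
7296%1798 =104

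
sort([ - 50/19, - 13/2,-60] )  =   [ - 60, - 13/2, - 50/19]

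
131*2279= 298549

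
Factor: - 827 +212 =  - 615 = - 3^1*5^1*41^1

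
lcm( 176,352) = 352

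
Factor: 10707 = 3^1*43^1*83^1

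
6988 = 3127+3861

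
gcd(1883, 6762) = 7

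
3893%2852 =1041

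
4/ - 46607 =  - 1+46603/46607=- 0.00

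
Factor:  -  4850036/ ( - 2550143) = 2^2*59^1*349^( - 1 )*7307^( - 1 )*20551^1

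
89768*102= 9156336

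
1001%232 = 73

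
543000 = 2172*250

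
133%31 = 9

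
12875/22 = 585 + 5/22 = 585.23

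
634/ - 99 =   -  634/99 = - 6.40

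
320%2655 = 320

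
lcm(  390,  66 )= 4290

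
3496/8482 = 1748/4241 = 0.41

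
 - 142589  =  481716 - 624305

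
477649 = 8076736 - 7599087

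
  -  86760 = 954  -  87714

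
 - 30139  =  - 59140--29001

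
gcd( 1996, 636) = 4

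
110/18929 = 110/18929= 0.01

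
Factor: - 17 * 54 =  - 2^1 * 3^3*17^1 = -  918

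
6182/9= 6182/9= 686.89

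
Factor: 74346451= 251^1*296201^1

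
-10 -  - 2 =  - 8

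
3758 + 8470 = 12228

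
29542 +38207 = 67749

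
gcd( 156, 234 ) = 78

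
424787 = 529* 803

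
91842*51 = 4683942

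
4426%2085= 256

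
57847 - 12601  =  45246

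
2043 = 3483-1440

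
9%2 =1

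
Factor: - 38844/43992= - 83/94 = - 2^( - 1)*47^( - 1 )*83^1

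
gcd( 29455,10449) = 43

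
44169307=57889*763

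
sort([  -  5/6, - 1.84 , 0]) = [ - 1.84, - 5/6,0]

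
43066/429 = 100 + 166/429  =  100.39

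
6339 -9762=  - 3423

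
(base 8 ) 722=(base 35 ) DB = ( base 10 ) 466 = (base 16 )1D2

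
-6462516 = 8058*(-802 )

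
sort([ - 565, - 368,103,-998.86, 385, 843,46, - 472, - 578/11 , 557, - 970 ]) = [  -  998.86, - 970, - 565, - 472, - 368,-578/11,46, 103,  385, 557,843]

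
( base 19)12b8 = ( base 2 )1111001110110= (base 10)7798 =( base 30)8JS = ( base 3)101200211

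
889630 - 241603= 648027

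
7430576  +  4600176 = 12030752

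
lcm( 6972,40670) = 244020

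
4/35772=1/8943  =  0.00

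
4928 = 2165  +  2763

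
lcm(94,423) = 846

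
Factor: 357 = 3^1 * 7^1 * 17^1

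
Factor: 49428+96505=145933 = 145933^1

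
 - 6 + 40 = 34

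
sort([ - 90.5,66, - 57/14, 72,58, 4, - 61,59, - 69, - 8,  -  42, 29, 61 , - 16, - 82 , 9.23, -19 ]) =[ - 90.5, - 82, - 69, - 61, - 42, - 19, - 16,-8,-57/14, 4,  9.23, 29,  58,59,  61,  66,72] 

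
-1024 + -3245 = -4269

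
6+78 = 84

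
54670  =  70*781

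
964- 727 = 237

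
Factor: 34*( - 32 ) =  - 1088  =  - 2^6 * 17^1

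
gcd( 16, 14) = 2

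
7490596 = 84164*89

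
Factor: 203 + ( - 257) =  - 54 = - 2^1*3^3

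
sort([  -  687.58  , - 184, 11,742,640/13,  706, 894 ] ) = [- 687.58, - 184, 11,  640/13, 706,742,894]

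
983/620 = 983/620 = 1.59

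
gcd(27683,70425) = 1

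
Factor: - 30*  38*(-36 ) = 41040 = 2^4*3^3 * 5^1*19^1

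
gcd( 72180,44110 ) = 4010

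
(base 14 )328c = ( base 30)9li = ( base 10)8748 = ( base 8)21054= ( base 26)coc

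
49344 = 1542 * 32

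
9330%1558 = 1540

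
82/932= 41/466 = 0.09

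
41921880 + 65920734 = 107842614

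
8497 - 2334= 6163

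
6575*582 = 3826650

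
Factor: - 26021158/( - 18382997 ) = 2^1 * 53^( - 1)*  2153^1*6043^1 * 346849^(-1) 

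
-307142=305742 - 612884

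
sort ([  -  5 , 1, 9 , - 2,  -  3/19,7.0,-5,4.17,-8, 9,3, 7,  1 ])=[-8, - 5, - 5,-2, - 3/19, 1 , 1, 3 , 4.17,7.0,  7, 9,  9]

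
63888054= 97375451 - 33487397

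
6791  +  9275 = 16066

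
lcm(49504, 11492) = 643552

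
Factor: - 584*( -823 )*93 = 44698776 = 2^3*3^1*31^1*73^1*823^1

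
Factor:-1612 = -2^2 *13^1*31^1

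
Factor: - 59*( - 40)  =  2^3 * 5^1*59^1 = 2360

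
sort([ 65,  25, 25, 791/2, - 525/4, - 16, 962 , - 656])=[- 656 , - 525/4, - 16, 25, 25,65, 791/2,962 ] 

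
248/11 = 248/11 = 22.55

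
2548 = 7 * 364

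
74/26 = 2 + 11/13 = 2.85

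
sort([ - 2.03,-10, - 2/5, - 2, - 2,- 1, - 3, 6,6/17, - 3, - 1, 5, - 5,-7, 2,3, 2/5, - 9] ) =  [-10, - 9,  -  7, -5,- 3, - 3, - 2.03, - 2, -2, - 1,-1, - 2/5, 6/17,2/5,2, 3,5,6 ]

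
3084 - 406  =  2678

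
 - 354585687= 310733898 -665319585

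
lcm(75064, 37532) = 75064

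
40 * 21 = 840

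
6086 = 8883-2797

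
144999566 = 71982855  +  73016711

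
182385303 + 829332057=1011717360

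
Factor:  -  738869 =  - 43^1 * 17183^1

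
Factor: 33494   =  2^1*16747^1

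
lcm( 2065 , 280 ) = 16520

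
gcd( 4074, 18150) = 6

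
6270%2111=2048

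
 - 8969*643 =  - 5767067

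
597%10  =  7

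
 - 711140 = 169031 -880171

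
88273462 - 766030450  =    -  677756988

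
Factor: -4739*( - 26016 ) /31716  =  2^3*3^( - 1 )*7^1*271^1*677^1*881^( - 1) = 10274152/2643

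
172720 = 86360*2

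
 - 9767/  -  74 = 9767/74  =  131.99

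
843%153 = 78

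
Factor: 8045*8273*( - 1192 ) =-79335091720 = - 2^3*5^1*149^1*1609^1*8273^1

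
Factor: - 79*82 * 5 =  - 2^1*5^1*41^1*79^1  =  - 32390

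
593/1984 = 593/1984 = 0.30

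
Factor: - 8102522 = -2^1*4051261^1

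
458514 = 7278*63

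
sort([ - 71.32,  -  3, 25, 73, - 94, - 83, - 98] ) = [-98, - 94, - 83, - 71.32,-3,25, 73 ]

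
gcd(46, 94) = 2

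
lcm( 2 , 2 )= 2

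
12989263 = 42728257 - 29738994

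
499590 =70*7137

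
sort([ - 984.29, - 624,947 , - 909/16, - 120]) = [-984.29,  -  624, - 120, - 909/16,947 ]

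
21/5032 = 21/5032  =  0.00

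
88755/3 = 29585 = 29585.00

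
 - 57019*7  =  -399133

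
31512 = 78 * 404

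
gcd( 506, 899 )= 1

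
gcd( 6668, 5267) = 1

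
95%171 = 95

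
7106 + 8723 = 15829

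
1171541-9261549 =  - 8090008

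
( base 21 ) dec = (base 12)35b3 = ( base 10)6039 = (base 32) 5sn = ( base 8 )13627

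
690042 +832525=1522567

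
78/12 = 6 + 1/2 = 6.50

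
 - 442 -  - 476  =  34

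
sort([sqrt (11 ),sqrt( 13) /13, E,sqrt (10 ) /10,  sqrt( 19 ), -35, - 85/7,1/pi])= [  -  35, - 85/7, sqrt( 13 ) /13,  sqrt( 10) /10, 1/pi,E, sqrt( 11 ), sqrt(19)]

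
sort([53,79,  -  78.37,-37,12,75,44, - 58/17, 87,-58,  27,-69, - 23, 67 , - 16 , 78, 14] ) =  [ - 78.37, - 69, -58, - 37,-23,  -  16,  -  58/17,12,14 , 27,44,53,67,75,  78, 79, 87]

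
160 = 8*20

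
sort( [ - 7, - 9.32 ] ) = [-9.32,-7 ] 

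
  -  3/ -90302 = 3/90302 = 0.00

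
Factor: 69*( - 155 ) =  - 10695 = - 3^1*5^1 *23^1*31^1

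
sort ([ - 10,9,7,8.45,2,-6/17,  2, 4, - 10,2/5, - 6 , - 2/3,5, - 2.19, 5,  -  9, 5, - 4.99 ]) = [ - 10,-10, - 9 ,-6, - 4.99, - 2.19, - 2/3 ,-6/17,  2/5,2,2,4,5 , 5, 5, 7,8.45,9] 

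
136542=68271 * 2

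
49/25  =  49/25 = 1.96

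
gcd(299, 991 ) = 1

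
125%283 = 125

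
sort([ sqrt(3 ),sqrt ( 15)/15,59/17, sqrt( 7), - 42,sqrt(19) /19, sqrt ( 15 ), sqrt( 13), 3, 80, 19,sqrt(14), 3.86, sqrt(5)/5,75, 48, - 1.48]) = [ - 42,- 1.48, sqrt(19)/19, sqrt(15) /15, sqrt ( 5) /5,sqrt(3),sqrt ( 7),3,59/17,sqrt( 13), sqrt ( 14), 3.86,  sqrt(15), 19, 48,75, 80 ] 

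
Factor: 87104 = 2^6 * 1361^1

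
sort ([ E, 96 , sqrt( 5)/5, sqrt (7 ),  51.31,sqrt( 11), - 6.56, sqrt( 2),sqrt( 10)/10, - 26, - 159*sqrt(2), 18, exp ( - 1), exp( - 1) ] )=[ - 159 * sqrt( 2 ) ,  -  26, - 6.56, sqrt( 10)/10 , exp ( - 1),exp (-1), sqrt( 5)/5,sqrt( 2 ),  sqrt( 7),E,sqrt(11) , 18,51.31,  96]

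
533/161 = 533/161=3.31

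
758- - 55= 813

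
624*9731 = 6072144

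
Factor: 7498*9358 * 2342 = 2^3 * 23^1*163^1 * 1171^1*4679^1 = 164329437128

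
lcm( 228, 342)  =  684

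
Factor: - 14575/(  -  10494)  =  25/18 = 2^( - 1 )*3^( - 2)*5^2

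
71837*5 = 359185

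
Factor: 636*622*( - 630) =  - 249222960= - 2^4* 3^3*5^1*7^1*53^1*311^1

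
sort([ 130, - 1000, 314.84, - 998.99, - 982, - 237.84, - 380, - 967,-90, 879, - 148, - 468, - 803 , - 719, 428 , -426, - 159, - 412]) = [  -  1000, - 998.99, - 982, - 967, - 803, - 719,  -  468, - 426, - 412, - 380, - 237.84, - 159, -148, - 90, 130, 314.84,428, 879 ]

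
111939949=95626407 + 16313542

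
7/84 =1/12 = 0.08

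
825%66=33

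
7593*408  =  3097944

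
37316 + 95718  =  133034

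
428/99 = 428/99 = 4.32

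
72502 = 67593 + 4909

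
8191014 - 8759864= - 568850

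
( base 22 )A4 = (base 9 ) 268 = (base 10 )224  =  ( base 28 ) 80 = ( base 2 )11100000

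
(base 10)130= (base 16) 82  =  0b10000010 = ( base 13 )A0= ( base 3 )11211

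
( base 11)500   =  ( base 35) HA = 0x25D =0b1001011101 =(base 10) 605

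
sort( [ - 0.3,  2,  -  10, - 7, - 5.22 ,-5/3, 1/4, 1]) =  [ - 10, - 7, - 5.22,-5/3 , - 0.3,1/4, 1,  2 ]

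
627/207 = 209/69  =  3.03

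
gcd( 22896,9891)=9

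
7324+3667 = 10991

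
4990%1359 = 913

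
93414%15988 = 13474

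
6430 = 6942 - 512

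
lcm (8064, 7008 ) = 588672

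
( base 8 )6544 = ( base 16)d64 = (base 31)3hi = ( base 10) 3428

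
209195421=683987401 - 474791980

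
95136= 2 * 47568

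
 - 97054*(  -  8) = 776432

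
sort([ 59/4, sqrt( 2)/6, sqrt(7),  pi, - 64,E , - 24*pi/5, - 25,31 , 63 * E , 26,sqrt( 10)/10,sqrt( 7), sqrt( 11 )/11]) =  [ - 64, -25, - 24 *pi/5, sqrt( 2)/6, sqrt( 11) /11 , sqrt( 10)/10,sqrt( 7 ),sqrt ( 7 ), E, pi, 59/4, 26, 31, 63*E ] 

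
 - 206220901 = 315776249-521997150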